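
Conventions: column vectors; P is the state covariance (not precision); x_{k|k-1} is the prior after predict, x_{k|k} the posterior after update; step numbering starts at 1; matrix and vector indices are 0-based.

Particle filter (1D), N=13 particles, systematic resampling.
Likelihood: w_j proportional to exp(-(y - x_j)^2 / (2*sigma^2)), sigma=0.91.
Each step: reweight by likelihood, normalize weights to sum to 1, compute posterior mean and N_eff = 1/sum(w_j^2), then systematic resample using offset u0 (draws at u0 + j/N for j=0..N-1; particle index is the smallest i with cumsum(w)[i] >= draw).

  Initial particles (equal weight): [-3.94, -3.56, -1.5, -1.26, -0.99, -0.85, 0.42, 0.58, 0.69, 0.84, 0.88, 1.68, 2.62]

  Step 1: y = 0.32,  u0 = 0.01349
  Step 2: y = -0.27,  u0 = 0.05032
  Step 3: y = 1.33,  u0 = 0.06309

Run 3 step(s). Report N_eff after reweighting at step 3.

step 1: w=[0.0000, 0.0000, 0.0223, 0.0365, 0.0585, 0.0721, 0.1638, 0.1582, 0.1517, 0.1399, 0.1363, 0.0539, 0.0068]  mean=0.4124  Neff=7.9097  idx=[2, 4, 5, 6, 6, 7, 7, 8, 8, 9, 9, 10, 10]
step 2: w=[0.0518, 0.0945, 0.1055, 0.0969, 0.0969, 0.0835, 0.0835, 0.0741, 0.0741, 0.0614, 0.0614, 0.0581, 0.0581]  mean=0.2251  Neff=12.3813  idx=[0, 1, 2, 3, 4, 4, 5, 6, 7, 8, 9, 11, 12]
step 3: w=[0.0011, 0.0051, 0.0075, 0.0804, 0.0804, 0.0804, 0.0944, 0.0944, 0.1035, 0.1035, 0.1147, 0.1173, 0.1173]  mean=0.6434  Neff=10.0608  idx=[3, 4, 5, 6, 7, 8, 8, 9, 10, 10, 11, 12, 12]

N_eff = 10.0608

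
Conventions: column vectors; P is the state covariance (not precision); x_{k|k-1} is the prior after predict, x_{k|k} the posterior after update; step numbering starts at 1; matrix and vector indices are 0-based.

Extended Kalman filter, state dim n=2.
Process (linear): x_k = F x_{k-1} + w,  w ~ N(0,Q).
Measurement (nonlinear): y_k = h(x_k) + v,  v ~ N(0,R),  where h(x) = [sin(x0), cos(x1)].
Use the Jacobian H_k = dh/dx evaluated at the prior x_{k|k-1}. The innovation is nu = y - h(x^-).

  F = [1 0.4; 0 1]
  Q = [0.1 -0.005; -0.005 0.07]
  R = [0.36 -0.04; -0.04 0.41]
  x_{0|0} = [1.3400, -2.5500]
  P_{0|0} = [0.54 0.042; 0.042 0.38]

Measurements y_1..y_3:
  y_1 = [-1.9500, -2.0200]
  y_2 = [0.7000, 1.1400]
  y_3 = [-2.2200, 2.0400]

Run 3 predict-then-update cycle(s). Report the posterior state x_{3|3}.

step 1: x^-=[0.3200, -2.5500]  P^-=[0.7344 0.1890; 0.1890 0.4500]  H_jac=[0.9492 0.0000; 0.0000 0.5577]  S=[1.0217 0.0601; 0.0601 0.5500]  K=[0.6754 0.1179; 0.1497 0.4400]  nu=[-2.2646, -1.1899]  x^+=[-1.3497, -3.4126]  P^+=[0.2512 0.0382; 0.0382 0.3127]
step 2: x^-=[-2.7148, -3.4126]  P^-=[0.4318 0.1583; 0.1583 0.3827]  H_jac=[-0.9103 0.0000; 0.0000 -0.2677]  S=[0.7178 -0.0014; -0.0014 0.4374]  K=[-0.5478 -0.0987; -0.2013 -0.2349]  nu=[1.1140, 2.1035]  x^+=[-3.5326, -4.1309]  P^+=[0.2123 0.0693; 0.0693 0.3296]
step 3: x^-=[-5.1849, -4.1309]  P^-=[0.4205 0.1961; 0.1961 0.3996]  H_jac=[0.4551 0.0000; 0.0000 -0.8357]  S=[0.4471 -0.1146; -0.1146 0.6891]  K=[0.3834 -0.1741; 0.0788 -0.4716]  nu=[-3.1104, 2.5893]  x^+=[-6.8282, -5.5970]  P^+=[0.3186 0.1038; 0.1038 0.2351]

x_post = [-6.8282, -5.5970]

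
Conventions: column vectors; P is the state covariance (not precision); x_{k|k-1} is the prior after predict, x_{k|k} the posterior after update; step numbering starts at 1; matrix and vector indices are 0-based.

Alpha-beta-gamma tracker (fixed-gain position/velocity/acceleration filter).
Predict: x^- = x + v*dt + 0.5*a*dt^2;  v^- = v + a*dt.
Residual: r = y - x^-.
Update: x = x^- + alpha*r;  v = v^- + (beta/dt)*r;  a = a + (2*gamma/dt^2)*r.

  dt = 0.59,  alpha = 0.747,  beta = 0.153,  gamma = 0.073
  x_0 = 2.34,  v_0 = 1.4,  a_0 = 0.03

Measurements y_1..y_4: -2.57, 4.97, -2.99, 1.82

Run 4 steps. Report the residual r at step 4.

resid = 4.3118

step 1: x_pred=3.1712  r=-5.7412  x^+=-1.1175  v^+=-0.0711  a^+=-2.3780
step 2: x_pred=-1.5733  r=6.5433  x^+=3.3145  v^+=0.2227  a^+=0.3664
step 3: x_pred=3.5097  r=-6.4997  x^+=-1.3456  v^+=-1.2466  a^+=-2.3597
step 4: x_pred=-2.4918  r=4.3118  x^+=0.7291  v^+=-1.5207  a^+=-0.5512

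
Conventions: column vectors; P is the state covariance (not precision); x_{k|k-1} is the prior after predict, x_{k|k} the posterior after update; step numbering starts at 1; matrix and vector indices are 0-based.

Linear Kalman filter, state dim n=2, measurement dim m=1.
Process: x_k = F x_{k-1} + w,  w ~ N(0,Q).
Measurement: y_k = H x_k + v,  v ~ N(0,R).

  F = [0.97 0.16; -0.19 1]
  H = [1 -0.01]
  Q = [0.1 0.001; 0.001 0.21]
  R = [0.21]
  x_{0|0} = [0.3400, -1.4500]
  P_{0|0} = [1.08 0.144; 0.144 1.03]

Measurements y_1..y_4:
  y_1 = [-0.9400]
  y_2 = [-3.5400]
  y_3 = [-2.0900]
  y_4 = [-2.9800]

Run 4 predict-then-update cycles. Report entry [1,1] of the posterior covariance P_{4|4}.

step 1: x^-=[0.0978, -1.5146]  P^-=[1.1872 0.1021; 0.1021 1.2243]  S=[1.3953]  K=[0.8501; 0.0644]  nu=[-1.0529]  x^+=[-0.7974, -1.5824]  P^+=[0.1788 0.0257; 0.0257 1.2185]
step 2: x^-=[-1.0266, -1.4309]  P^-=[0.3074 0.1872; 0.1872 1.4252]  S=[0.5138]  K=[0.5946; 0.3365]  nu=[-2.5277]  x^+=[-2.5297, -2.2815]  P^+=[0.1257 0.0843; 0.0843 1.3670]
step 3: x^-=[-2.8188, -1.8009]  P^-=[0.2795 0.2758; 0.2758 1.5495]  S=[0.4841]  K=[0.5716; 0.5377]  nu=[0.7108]  x^+=[-2.4125, -1.4187]  P^+=[0.1213 0.1270; 0.1270 1.4095]
step 4: x^-=[-2.5671, -0.9603]  P^-=[0.2896 0.3235; 0.3235 1.5756]  S=[0.4933]  K=[0.5806; 0.6238]  nu=[-0.4225]  x^+=[-2.8124, -1.2238]  P^+=[0.1234 0.1448; 0.1448 1.3836]

P_post[1,1] = 1.3836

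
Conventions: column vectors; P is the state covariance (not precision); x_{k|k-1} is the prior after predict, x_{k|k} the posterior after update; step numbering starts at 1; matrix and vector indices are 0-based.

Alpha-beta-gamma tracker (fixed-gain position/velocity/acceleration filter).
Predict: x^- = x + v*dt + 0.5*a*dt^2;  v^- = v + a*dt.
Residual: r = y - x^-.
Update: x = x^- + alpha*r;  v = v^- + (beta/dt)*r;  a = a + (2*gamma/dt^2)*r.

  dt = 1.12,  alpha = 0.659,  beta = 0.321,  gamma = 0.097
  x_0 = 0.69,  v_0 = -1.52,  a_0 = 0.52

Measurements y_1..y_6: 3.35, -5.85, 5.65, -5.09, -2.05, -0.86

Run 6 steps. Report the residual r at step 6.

resid = 1.5082

step 1: x_pred=-0.6863  r=4.0363  x^+=1.9736  v^+=0.2192  a^+=1.1442
step 2: x_pred=2.9368  r=-8.7868  x^+=-2.8537  v^+=-1.0176  a^+=-0.2147
step 3: x_pred=-4.1281  r=9.7781  x^+=2.3157  v^+=1.5444  a^+=1.2975
step 4: x_pred=4.8592  r=-9.9492  x^+=-1.6973  v^+=0.1461  a^+=-0.2412
step 5: x_pred=-1.6849  r=-0.3651  x^+=-1.9255  v^+=-0.2286  a^+=-0.2976
step 6: x_pred=-2.3682  r=1.5082  x^+=-1.3743  v^+=-0.1297  a^+=-0.0644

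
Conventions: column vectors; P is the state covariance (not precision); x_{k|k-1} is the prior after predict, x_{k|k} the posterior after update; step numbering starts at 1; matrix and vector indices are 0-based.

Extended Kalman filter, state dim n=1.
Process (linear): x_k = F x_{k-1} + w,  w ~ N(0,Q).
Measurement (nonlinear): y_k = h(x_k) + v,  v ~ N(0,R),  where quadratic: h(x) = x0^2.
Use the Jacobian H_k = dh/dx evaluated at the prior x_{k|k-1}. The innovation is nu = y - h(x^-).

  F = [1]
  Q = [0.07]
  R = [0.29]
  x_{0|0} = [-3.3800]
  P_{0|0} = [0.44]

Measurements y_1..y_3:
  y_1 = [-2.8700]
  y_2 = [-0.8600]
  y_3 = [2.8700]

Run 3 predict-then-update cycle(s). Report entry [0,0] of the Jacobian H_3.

step 1: x^-=[-3.3800]  P^-=[0.5100]  H_jac=[-6.7600]  S=[23.5958]  K=[-0.1461]  nu=[-14.2944]  x^+=[-1.2914]  P^+=[0.0063]
step 2: x^-=[-1.2914]  P^-=[0.0763]  H_jac=[-2.5829]  S=[0.7988]  K=[-0.2466]  nu=[-2.5278]  x^+=[-0.6681]  P^+=[0.0277]
step 3: x^-=[-0.6681]  P^-=[0.0977]  H_jac=[-1.3361]  S=[0.4644]  K=[-0.2811]  nu=[2.4237]  x^+=[-1.3493]  P^+=[0.0610]

H_jac[0,0] = -1.3361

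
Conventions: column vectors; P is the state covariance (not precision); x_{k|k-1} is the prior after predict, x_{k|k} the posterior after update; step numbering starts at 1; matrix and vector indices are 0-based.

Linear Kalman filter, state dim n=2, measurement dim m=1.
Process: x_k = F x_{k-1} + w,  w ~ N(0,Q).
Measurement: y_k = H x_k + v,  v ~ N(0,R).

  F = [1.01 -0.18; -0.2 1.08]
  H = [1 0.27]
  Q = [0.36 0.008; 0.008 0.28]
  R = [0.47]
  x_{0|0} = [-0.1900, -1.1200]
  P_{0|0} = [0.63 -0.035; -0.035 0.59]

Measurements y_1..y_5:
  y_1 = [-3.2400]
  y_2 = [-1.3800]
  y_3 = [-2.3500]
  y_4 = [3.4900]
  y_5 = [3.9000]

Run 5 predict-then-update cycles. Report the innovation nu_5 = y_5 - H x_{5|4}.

innov = [2.2217]

step 1: x^-=[0.0097, -1.1716]  P^-=[1.0345 -0.2734; -0.2734 1.0085]  S=[1.4304]  K=[0.6716; -0.0008]  nu=[-2.9334]  x^+=[-1.9604, -1.1693]  P^+=[0.3893 -0.2727; -0.2727 1.0085]
step 2: x^-=[-1.7695, -0.8708]  P^-=[0.8889 -0.5739; -0.5739 1.5897]  S=[1.1649]  K=[0.6301; -0.1242]  nu=[0.6247]  x^+=[-1.3760, -0.9484]  P^+=[0.4265 -0.4827; -0.4827 1.5717]
step 3: x^-=[-1.2190, -0.7491]  P^-=[1.0215 -0.9276; -0.9276 2.3388]  S=[1.1611]  K=[0.6641; -0.2551]  nu=[-0.9287]  x^+=[-1.8358, -0.5122]  P^+=[0.5095 -0.7310; -0.7310 2.2633]
step 4: x^-=[-1.7619, -0.1860]  P^-=[1.2188 -1.3586; -1.3586 3.2561]  S=[1.1926]  K=[0.7144; -0.4020]  nu=[5.3021]  x^+=[2.0261, -2.3175]  P^+=[0.6101 -1.0160; -1.0160 3.0633]
step 5: x^-=[2.4635, -2.9081]  P^-=[1.4511 -1.8556; -1.8556 4.3164]  S=[1.2337]  K=[0.7701; -0.5595]  nu=[2.2217]  x^+=[4.1744, -4.1510]  P^+=[0.7195 -1.3241; -1.3241 3.9303]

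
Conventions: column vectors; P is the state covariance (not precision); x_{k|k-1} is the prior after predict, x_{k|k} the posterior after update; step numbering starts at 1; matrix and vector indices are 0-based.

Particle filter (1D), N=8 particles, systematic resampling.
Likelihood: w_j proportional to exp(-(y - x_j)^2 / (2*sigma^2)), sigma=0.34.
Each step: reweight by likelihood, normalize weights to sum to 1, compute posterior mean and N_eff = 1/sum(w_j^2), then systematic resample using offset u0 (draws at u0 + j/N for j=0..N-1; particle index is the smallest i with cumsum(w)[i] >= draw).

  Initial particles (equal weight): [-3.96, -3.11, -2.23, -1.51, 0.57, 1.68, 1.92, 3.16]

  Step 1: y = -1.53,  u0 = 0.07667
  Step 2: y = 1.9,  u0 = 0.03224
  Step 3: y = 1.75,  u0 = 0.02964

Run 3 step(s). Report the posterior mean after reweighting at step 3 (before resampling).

post_mean = -1.5100

step 1: w=[0.0000, 0.0000, 0.1074, 0.8926, 0.0000, 0.0000, 0.0000, 0.0000]  mean=-1.5874  Neff=1.2372  idx=[2, 3, 3, 3, 3, 3, 3, 3]
step 2: w=[0.0000, 0.1429, 0.1429, 0.1429, 0.1429, 0.1429, 0.1429, 0.1429]  mean=-1.5100  Neff=7.0000  idx=[1, 2, 2, 3, 4, 5, 6, 7]
step 3: w=[0.1250, 0.1250, 0.1250, 0.1250, 0.1250, 0.1250, 0.1250, 0.1250]  mean=-1.5100  Neff=8.0000  idx=[0, 1, 2, 3, 4, 5, 6, 7]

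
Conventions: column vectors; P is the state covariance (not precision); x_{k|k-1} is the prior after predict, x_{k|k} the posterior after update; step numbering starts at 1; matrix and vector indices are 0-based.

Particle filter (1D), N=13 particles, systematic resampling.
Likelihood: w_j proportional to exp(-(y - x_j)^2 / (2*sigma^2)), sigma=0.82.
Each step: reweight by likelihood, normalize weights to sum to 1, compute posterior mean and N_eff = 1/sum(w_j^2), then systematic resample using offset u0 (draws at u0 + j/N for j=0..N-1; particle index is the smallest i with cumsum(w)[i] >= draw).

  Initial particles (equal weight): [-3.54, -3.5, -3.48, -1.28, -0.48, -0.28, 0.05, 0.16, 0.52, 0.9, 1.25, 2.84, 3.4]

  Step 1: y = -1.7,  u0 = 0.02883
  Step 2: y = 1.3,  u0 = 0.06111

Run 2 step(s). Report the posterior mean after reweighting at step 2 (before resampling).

post_mean = -0.1860

step 1: w=[0.0423, 0.0471, 0.0497, 0.4595, 0.1732, 0.1170, 0.0537, 0.0400, 0.0134, 0.0034, 0.0008, 0.0000, 0.0000]  mean=-1.1710  Neff=3.7604  idx=[0, 2, 3, 3, 3, 3, 3, 3, 4, 4, 5, 5, 7]
step 2: w=[0.0000, 0.0000, 0.0077, 0.0077, 0.0077, 0.0077, 0.0077, 0.0077, 0.1025, 0.1025, 0.1689, 0.1689, 0.4113]  mean=-0.1860  Neff=4.0393  idx=[8, 8, 9, 10, 10, 11, 11, 12, 12, 12, 12, 12, 12]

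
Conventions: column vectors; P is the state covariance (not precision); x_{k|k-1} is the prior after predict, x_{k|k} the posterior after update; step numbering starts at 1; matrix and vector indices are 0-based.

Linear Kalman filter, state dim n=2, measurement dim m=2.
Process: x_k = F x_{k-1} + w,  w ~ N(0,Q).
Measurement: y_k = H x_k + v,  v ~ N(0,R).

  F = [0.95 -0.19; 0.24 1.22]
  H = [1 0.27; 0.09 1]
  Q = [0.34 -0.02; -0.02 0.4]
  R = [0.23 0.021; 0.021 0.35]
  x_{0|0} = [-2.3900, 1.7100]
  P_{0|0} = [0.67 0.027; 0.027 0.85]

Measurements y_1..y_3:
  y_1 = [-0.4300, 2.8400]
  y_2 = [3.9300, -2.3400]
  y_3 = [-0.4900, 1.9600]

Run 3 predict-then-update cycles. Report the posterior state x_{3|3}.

x_post = [0.1578, 1.1483]

step 1: x^-=[-2.5954, 1.5126]  P^-=[0.9656 -0.0342; -0.0342 1.7195]  S=[1.3025 0.5371; 0.5371 2.0712]  K=[0.8104 -0.1847; -0.0130 0.8321]  nu=[1.7570, 1.5610]  x^+=[-1.4598, 2.7887]  P^+=[0.2003 -0.0657; -0.0657 0.2969]
step 2: x^-=[-1.9167, 3.0519]  P^-=[0.5551 -0.1163; -0.1163 0.8149]  S=[0.7818 0.1719; 0.1719 1.1485]  K=[0.7059 -0.1634; -0.0220 0.7037]  nu=[5.0227, -5.2194]  x^+=[2.4815, -0.7318]  P^+=[0.1746 -0.0581; -0.0581 0.2511]
step 3: x^-=[2.4965, -0.2973]  P^-=[0.5276 -0.1031; -0.1031 0.7498]  S=[0.7566 0.1654; 0.1654 1.0855]  K=[0.6949 -0.1570; -0.0184 0.6850]  nu=[-2.9062, 2.0326]  x^+=[0.1578, 1.1483]  P^+=[0.1716 -0.0558; -0.0558 0.2444]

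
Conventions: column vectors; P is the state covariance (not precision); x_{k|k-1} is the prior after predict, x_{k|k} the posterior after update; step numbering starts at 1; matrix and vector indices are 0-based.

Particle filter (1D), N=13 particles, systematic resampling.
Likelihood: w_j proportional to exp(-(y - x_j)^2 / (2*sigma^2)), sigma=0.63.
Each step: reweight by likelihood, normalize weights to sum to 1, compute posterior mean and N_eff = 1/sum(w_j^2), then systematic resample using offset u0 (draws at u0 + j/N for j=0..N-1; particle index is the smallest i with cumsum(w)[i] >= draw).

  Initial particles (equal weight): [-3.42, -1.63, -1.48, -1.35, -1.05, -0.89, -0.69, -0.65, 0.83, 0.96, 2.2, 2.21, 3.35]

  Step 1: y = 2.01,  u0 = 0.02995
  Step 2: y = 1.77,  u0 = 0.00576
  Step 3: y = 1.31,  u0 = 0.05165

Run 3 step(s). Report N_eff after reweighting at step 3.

N_eff = 12.1796

step 1: w=[0.0000, 0.0000, 0.0000, 0.0000, 0.0000, 0.0000, 0.0000, 0.0001, 0.0711, 0.1025, 0.3927, 0.3908, 0.0428]  mean=2.0283  Neff=3.0834  idx=[8, 9, 10, 10, 10, 10, 10, 11, 11, 11, 11, 11, 11]
step 2: w=[0.0348, 0.0464, 0.0840, 0.0840, 0.0840, 0.0840, 0.0840, 0.0831, 0.0831, 0.0831, 0.0831, 0.0831, 0.0831]  mean=2.0997  Neff=12.4834  idx=[0, 2, 2, 3, 4, 5, 6, 7, 8, 9, 10, 11, 12]
step 3: w=[0.1460, 0.0720, 0.0720, 0.0720, 0.0720, 0.0720, 0.0720, 0.0704, 0.0704, 0.0704, 0.0704, 0.0704, 0.0704]  mean=2.0042  Neff=12.1796  idx=[0, 0, 1, 2, 3, 5, 6, 7, 8, 9, 10, 11, 12]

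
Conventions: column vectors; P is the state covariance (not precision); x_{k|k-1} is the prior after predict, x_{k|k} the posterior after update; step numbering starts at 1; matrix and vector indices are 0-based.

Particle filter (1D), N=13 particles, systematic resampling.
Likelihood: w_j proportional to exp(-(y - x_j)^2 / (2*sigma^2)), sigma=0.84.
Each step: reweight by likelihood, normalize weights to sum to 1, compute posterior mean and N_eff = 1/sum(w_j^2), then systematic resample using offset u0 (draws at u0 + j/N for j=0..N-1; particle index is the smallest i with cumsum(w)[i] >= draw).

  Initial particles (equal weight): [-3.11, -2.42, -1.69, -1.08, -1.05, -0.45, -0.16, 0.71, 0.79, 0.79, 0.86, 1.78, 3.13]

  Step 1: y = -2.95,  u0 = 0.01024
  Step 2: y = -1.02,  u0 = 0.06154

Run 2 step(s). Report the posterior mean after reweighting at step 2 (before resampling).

step 1: w=[0.4263, 0.3557, 0.1409, 0.0364, 0.0336, 0.0052, 0.0017, 0.0000, 0.0000, 0.0000, 0.0000, 0.0000, 0.0000]  mean=-2.5020  Neff=3.0247  idx=[0, 0, 0, 0, 0, 0, 1, 1, 1, 1, 1, 2, 3]
step 2: w=[0.0140, 0.0140, 0.0140, 0.0140, 0.0140, 0.0140, 0.0769, 0.0769, 0.0769, 0.0769, 0.0769, 0.2243, 0.3075]  mean=-1.9019  Neff=5.6940  idx=[4, 6, 7, 8, 9, 10, 11, 11, 11, 12, 12, 12, 12]

post_mean = -1.9019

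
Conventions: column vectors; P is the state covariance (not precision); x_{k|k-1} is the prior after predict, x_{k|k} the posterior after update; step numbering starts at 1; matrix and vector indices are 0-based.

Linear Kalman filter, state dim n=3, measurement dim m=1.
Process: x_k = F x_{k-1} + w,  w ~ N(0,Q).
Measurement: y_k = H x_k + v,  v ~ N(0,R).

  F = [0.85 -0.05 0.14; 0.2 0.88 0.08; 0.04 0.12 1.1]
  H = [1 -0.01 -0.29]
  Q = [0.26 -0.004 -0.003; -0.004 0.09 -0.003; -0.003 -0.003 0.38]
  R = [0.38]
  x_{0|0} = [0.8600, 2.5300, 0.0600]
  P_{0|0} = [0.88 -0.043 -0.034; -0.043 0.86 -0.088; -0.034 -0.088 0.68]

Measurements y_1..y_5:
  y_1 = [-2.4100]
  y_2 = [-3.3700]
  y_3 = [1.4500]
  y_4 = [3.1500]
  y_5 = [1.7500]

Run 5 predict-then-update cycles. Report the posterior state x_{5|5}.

step 1: x^-=[0.6129, 2.4032, 0.4040]  P^-=[0.9081 0.0699 0.0936; 0.0699 0.7669 0.0585; 0.0936 0.0585 1.1900]  S=[1.3329]  K=[0.6604; 0.0339; -0.1891]  nu=[-2.8817]  x^+=[-1.2902, 2.3054, 0.9491]  P^+=[0.3268 0.0400 0.2601; 0.0400 0.7654 0.0671; 0.2601 0.0671 1.1423]
step 2: x^-=[-1.0790, 1.8466, 1.2690]  P^-=[0.5779 0.0932 0.4255; 0.0932 0.7349 0.3070; 0.4255 0.3070 1.8147]  S=[0.8638]  K=[0.5252; -0.0037; -0.1202]  nu=[-1.9045]  x^+=[-2.0792, 1.8537, 1.4980]  P^+=[0.3397 0.0948 0.4800; 0.0948 0.7349 0.3066; 0.4800 0.3066 1.8022]
step 3: x^-=[-1.6503, 1.3353, 1.7871]  P^-=[0.6445 0.1942 0.7309; 0.1942 0.7762 0.6484; 0.7309 0.6484 2.6959]  S=[0.8272]  K=[0.5205; -0.0019; -0.0693]  nu=[3.6319]  x^+=[0.2401, 1.3283, 1.5353]  P^+=[0.4204 0.1950 0.7608; 0.1950 0.7762 0.6483; 0.7608 0.6483 2.6919]
step 4: x^-=[0.3527, 1.3398, 1.8579]  P^-=[0.7738 0.3577 1.1315; 0.3577 0.9094 1.1343; 1.1315 1.1343 3.8890]  S=[0.8241]  K=[0.5365; 0.0239; -0.0093]  nu=[3.3495]  x^+=[2.1496, 1.4197, 1.8269]  P^+=[0.5367 0.3472 1.1356; 0.3472 0.9089 1.1345; 1.1356 1.1345 3.8889]
step 5: x^-=[2.0119, 1.8254, 2.2659]  P^-=[0.9511 0.5913 1.6682; 0.5913 1.1585 1.8226; 1.6682 1.8226 5.5023]  S=[0.8252]  K=[0.5592; 0.0619; 0.0658]  nu=[0.4135]  x^+=[2.2431, 1.8510, 2.2931]  P^+=[0.6931 0.5627 1.6378; 0.5627 1.1553 1.8192; 1.6378 1.8192 5.4987]

x_post = [2.2431, 1.8510, 2.2931]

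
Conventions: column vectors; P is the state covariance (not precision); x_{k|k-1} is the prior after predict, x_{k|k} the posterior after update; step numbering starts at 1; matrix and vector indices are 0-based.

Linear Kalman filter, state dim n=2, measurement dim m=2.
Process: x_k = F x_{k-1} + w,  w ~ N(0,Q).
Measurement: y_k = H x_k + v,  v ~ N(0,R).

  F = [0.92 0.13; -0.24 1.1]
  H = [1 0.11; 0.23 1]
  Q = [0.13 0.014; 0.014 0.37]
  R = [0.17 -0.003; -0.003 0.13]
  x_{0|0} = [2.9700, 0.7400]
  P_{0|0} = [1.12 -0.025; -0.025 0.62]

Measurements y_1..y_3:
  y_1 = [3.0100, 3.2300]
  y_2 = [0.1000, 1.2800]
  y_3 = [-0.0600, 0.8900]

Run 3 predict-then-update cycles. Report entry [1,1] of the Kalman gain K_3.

step 1: x^-=[2.8286, 0.1012]  P^-=[1.0825 -0.1692; -0.1692 1.1979]  S=[1.2297 0.2043; 0.2043 1.3074]  K=[0.8778 -0.0761; -0.1824 0.9150]  nu=[0.1703, 2.4782]  x^+=[2.7894, 2.3378]  P^+=[0.1547 -0.0481; -0.0481 0.1306]
step 2: x^-=[2.8702, 1.9021]  P^-=[0.2517 -0.0487; -0.0487 0.5623]  S=[0.4178 0.0668; 0.0668 0.6832]  K=[0.5968 -0.0449; -0.0990 0.8163]  nu=[-2.9794, -1.2822]  x^+=[1.1497, 1.1505]  P^+=[0.1051 -0.0318; -0.0318 0.1137]
step 3: x^-=[1.2073, 0.9896]  P^-=[0.2133 -0.0241; -0.0241 0.5305]  S=[0.3844 0.0797; 0.0797 0.6606]  K=[0.5540 -0.0291; -0.0776 0.8039]  nu=[-1.3761, -0.3773]  x^+=[0.4559, 0.7931]  P^+=[0.0973 -0.0278; -0.0278 0.1111]

K[1,1] = 0.8039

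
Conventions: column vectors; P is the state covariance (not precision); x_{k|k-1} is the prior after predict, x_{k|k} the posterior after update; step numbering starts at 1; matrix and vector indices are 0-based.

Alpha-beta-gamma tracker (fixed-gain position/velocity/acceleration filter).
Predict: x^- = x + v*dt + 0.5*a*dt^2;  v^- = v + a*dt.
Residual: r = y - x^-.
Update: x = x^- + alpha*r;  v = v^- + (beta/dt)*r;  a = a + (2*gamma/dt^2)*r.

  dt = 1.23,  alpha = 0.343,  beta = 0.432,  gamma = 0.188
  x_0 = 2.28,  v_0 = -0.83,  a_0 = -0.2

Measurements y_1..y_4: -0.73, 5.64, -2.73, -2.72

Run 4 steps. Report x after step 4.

step 1: x_pred=1.1078  r=-1.8378  x^+=0.4774  v^+=-1.7215  a^+=-0.6567
step 2: x_pred=-2.1368  r=7.7768  x^+=0.5307  v^+=0.2021  a^+=1.2760
step 3: x_pred=1.7445  r=-4.4745  x^+=0.2097  v^+=0.2000  a^+=0.1640
step 4: x_pred=0.5798  r=-3.2998  x^+=-0.5520  v^+=-0.7572  a^+=-0.6561

x_post = -0.5520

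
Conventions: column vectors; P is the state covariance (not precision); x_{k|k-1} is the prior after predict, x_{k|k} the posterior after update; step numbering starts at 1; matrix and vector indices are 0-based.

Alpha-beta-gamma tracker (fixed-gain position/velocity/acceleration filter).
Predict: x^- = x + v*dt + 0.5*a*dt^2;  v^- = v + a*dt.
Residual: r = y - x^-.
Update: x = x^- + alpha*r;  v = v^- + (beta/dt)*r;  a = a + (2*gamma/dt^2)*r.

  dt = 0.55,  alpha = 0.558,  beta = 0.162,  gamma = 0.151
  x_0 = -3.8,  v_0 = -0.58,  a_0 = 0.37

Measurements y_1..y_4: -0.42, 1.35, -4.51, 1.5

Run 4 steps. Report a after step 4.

a_post = -1.2201

step 1: x_pred=-4.0630  r=3.6430  x^+=-2.0302  v^+=0.6965  a^+=4.0070
step 2: x_pred=-1.0411  r=2.3911  x^+=0.2931  v^+=3.6047  a^+=6.3941
step 3: x_pred=3.2428  r=-7.7528  x^+=-1.0832  v^+=4.8379  a^+=-1.3459
step 4: x_pred=1.3740  r=0.1260  x^+=1.4443  v^+=4.1348  a^+=-1.2201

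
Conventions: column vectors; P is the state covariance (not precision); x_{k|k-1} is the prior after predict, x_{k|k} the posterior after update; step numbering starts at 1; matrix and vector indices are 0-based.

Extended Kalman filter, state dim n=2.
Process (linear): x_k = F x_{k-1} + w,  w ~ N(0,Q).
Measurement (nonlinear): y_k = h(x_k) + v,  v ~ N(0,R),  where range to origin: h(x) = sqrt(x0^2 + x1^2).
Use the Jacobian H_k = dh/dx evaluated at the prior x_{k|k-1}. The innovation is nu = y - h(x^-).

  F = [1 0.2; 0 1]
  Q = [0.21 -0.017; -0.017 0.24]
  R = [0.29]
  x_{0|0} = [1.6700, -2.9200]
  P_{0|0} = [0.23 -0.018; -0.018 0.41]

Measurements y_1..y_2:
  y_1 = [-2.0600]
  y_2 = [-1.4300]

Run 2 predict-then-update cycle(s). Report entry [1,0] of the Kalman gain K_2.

K[1,0] = 0.4422

step 1: x^-=[1.0860, -2.9200]  P^-=[0.4492 0.0470; 0.0470 0.6500]  H_jac=[0.3486 -0.9373]  S=[0.8849]  K=[0.1272; -0.6700]  nu=[-5.1754]  x^+=[0.4278, 0.5474]  P^+=[0.4349 0.1224; 0.1224 0.2528]
step 2: x^-=[0.5373, 0.5474]  P^-=[0.7040 0.1560; 0.1560 0.4928]  H_jac=[0.7005 0.7136]  S=[1.0424]  K=[0.5799; 0.4422]  nu=[-2.1970]  x^+=[-0.7367, -0.4242]  P^+=[0.3535 -0.1113; -0.1113 0.2890]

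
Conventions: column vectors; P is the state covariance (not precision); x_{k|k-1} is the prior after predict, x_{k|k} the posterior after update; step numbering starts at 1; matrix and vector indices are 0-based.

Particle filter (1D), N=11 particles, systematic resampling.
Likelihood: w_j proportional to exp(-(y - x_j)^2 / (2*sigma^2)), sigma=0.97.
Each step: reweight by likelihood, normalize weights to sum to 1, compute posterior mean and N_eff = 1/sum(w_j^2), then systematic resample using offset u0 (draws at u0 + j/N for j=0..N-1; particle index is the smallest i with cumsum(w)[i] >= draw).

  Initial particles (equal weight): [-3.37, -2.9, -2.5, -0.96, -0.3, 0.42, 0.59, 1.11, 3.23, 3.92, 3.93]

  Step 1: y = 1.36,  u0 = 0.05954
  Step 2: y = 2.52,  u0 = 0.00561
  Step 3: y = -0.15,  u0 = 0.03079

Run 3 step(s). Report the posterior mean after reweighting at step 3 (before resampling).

post_mean = 0.8111

step 1: w=[0.0000, 0.0000, 0.0001, 0.0202, 0.0818, 0.2211, 0.2581, 0.3421, 0.0551, 0.0109, 0.0106]  mean=0.8427  Neff=4.1175  idx=[4, 5, 5, 6, 6, 6, 7, 7, 7, 7, 8]
step 2: w=[0.0053, 0.0346, 0.0346, 0.0498, 0.0498, 0.0498, 0.1252, 0.1252, 0.1252, 0.1252, 0.2755]  mean=1.5613  Neff=6.7360  idx=[1, 3, 5, 6, 7, 7, 8, 9, 10, 10, 10]
step 3: w=[0.1872, 0.1663, 0.1663, 0.0957, 0.0957, 0.0957, 0.0957, 0.0957, 0.0005, 0.0005, 0.0005]  mean=0.8111  Neff=7.3424  idx=[0, 0, 1, 1, 2, 2, 3, 4, 5, 6, 7]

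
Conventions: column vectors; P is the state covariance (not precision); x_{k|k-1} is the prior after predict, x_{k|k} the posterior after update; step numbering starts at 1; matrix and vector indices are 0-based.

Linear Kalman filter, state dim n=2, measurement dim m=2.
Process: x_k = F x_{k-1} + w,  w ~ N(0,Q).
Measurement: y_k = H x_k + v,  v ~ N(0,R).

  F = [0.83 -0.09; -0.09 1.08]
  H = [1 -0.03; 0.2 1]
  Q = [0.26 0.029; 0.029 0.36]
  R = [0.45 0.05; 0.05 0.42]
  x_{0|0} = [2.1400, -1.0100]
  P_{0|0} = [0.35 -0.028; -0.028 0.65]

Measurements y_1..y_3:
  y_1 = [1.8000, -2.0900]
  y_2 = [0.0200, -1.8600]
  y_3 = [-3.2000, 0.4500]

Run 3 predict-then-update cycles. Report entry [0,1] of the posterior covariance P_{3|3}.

P_post[0,1] = -0.0135

step 1: x^-=[1.8671, -1.2834]  P^-=[0.5106 -0.0857; -0.0857 1.1264]  S=[0.9667 0.0332; 0.0332 1.5326]  K=[0.5308 -0.0008; -0.1485 0.7270]  nu=[-0.1056, -1.1800]  x^+=[1.8119, -2.1256]  P^+=[0.2382 -0.0214; -0.0214 0.3022]
step 2: x^-=[1.6952, -2.4587]  P^-=[0.4297 -0.0375; -0.0375 0.7186]  S=[0.8826 0.0771; 0.0771 1.1408]  K=[0.4873 0.0095; -0.1221 0.6316]  nu=[-1.7490, 0.2597]  x^+=[0.8454, -2.0812]  P^+=[0.2193 -0.0155; -0.0155 0.2623]
step 3: x^-=[0.8890, -2.3237]  P^-=[0.4155 -0.0269; -0.0269 0.6707]  S=[0.8677 0.0863; 0.0863 1.0966]  K=[0.4784 0.0136; -0.1154 0.6158]  nu=[-4.1587, 2.5959]  x^+=[-1.0653, -0.2453]  P^+=[0.2156 -0.0135; -0.0135 0.2556]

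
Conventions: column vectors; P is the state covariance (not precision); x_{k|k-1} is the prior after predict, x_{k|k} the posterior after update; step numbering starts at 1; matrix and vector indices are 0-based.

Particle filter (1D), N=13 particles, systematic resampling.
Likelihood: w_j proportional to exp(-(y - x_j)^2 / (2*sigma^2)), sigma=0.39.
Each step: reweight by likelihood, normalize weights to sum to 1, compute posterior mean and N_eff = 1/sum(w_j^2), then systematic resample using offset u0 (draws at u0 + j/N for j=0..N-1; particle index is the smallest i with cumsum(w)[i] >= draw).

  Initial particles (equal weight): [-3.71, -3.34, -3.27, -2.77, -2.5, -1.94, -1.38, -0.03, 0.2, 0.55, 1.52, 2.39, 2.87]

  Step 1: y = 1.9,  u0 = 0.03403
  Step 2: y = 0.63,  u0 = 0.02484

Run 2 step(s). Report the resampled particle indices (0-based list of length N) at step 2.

resampled_idx = [0, 0, 1, 1, 2, 2, 3, 3, 4, 5, 5, 6, 6]

step 1: w=[0.0000, 0.0000, 0.0000, 0.0000, 0.0000, 0.0000, 0.0000, 0.0000, 0.0001, 0.0022, 0.5534, 0.4040, 0.0404]  mean=1.9237  Neff=2.1229  idx=[10, 10, 10, 10, 10, 10, 10, 11, 11, 11, 11, 11, 11]
step 2: w=[0.1428, 0.1428, 0.1428, 0.1428, 0.1428, 0.1428, 0.1428, 0.0001, 0.0001, 0.0001, 0.0001, 0.0001, 0.0001]  mean=1.5204  Neff=7.0061  idx=[0, 0, 1, 1, 2, 2, 3, 3, 4, 5, 5, 6, 6]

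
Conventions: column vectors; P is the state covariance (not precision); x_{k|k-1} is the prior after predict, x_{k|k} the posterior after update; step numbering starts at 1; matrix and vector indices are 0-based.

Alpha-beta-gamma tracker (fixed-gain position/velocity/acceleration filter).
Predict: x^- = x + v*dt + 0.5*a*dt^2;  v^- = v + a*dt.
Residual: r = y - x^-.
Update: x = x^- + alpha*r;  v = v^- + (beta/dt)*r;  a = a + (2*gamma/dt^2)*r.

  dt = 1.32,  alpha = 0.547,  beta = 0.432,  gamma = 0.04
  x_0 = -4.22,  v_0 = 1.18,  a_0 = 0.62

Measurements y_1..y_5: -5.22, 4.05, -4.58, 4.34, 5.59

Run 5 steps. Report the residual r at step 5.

step 1: x_pred=-2.1223  r=-3.0977  x^+=-3.8167  v^+=0.9846  a^+=0.4778
step 2: x_pred=-2.1008  r=6.1508  x^+=1.2637  v^+=3.6282  a^+=0.7602
step 3: x_pred=6.7152  r=-11.2952  x^+=0.5367  v^+=0.9351  a^+=0.2416
step 4: x_pred=1.9815  r=2.3585  x^+=3.2716  v^+=2.0258  a^+=0.3499
step 5: x_pred=6.2505  r=-0.6605  x^+=5.8892  v^+=2.2715  a^+=0.3195

resid = -0.6605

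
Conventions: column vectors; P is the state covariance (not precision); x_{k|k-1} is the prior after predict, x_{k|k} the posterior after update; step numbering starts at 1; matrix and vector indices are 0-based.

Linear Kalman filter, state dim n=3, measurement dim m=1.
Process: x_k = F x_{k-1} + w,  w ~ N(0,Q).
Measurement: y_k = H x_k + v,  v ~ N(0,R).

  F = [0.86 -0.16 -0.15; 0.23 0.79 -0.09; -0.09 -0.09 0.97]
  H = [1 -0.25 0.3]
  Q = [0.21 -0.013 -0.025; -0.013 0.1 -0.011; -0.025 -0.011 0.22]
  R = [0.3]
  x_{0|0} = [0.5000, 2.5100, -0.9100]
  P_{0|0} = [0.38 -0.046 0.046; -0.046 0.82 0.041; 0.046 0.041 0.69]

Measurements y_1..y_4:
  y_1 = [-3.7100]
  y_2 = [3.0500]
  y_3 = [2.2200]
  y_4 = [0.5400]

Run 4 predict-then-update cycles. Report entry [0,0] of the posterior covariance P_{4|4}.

P_post[0,0] = 0.3995

step 1: x^-=[0.1649, 2.1798, -1.1536]  P^-=[0.5303 -0.0711 -0.1069; -0.0711 0.6130 -0.0908; -0.1069 -0.0908 0.8630]  S=[0.9313]  K=[0.5541; -0.2702; 0.1876]  nu=[-2.9839]  x^+=[-1.4884, 2.9860, -1.7133]  P^+=[0.2444 0.0683 -0.2037; 0.0683 0.5450 -0.0436; -0.2037 -0.0436 0.8302]
step 2: x^-=[-1.5008, 2.1708, -1.7966]  P^-=[0.4551 0.0489 -0.3277; 0.0489 0.4992 -0.2144; -0.3277 -0.2144 1.0519]  S=[0.6921]  K=[0.4979; -0.2027; 0.0599]  nu=[5.6325]  x^+=[1.3034, 1.0292, -1.4590]  P^+=[0.2835 0.1187 -0.3483; 0.1187 0.4708 -0.2060; -0.3483 -0.2060 1.0494]
step 3: x^-=[1.1751, 1.2442, -1.6251]  P^-=[0.5027 0.1344 -0.4664; 0.1344 0.5042 -0.3929; -0.4664 -0.3929 1.3122]  S=[0.6642]  K=[0.4956; -0.1648; 0.0383]  nu=[1.8435]  x^+=[2.0887, 0.9403, -1.5545]  P^+=[0.3396 0.1887 -0.4790; 0.1887 0.4861 -0.3887; -0.4790 -0.3887 1.3112]
step 4: x^-=[1.8790, 1.3631, -1.7804]  P^-=[0.5561 0.2257 -0.5979; 0.2257 0.5757 -0.5962; -0.5979 -0.5962 1.6150]  S=[0.6552]  K=[0.4888; -0.1481; 0.0543]  nu=[-0.4641]  x^+=[1.6521, 1.4318, -1.8056]  P^+=[0.3995 0.2732 -0.6153; 0.2732 0.5613 -0.5909; -0.6153 -0.5909 1.6130]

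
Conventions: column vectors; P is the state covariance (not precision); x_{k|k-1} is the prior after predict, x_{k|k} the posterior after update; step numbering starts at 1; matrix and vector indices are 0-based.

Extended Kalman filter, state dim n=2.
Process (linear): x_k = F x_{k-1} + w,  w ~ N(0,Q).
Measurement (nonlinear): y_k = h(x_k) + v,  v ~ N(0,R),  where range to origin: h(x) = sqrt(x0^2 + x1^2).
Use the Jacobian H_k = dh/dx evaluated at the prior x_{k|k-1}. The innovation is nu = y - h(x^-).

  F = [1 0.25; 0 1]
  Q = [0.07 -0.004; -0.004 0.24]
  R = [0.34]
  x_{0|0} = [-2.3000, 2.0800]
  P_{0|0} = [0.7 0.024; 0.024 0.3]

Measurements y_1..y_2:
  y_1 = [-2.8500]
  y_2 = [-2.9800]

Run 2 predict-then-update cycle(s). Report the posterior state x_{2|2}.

step 1: x^-=[-1.7800, 2.0800]  P^-=[0.8008 0.0950; 0.0950 0.5400]  H_jac=[-0.6502 0.7598]  S=[0.8964]  K=[-0.5003; 0.3888]  nu=[-5.5877]  x^+=[1.0155, -0.0925]  P^+=[0.5764 0.2694; 0.2694 0.4045]
step 2: x^-=[0.9924, -0.0925]  P^-=[0.8063 0.3665; 0.3665 0.6445]  H_jac=[0.9957 -0.0928]  S=[1.0772]  K=[0.7137; 0.2832]  nu=[-3.9767]  x^+=[-1.8459, -1.2188]  P^+=[0.2576 0.1487; 0.1487 0.5581]

x_post = [-1.8459, -1.2188]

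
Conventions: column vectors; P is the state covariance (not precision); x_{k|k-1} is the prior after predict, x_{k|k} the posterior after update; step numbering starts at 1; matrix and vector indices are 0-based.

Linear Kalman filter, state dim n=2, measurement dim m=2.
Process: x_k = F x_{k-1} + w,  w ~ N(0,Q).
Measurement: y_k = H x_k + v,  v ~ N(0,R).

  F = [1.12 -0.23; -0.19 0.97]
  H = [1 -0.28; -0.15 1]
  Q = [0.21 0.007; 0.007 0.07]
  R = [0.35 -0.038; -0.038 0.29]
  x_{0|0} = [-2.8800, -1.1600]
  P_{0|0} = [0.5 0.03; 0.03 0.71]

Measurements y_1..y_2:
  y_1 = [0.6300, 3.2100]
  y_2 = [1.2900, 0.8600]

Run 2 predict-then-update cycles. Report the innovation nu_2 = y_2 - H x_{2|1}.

step 1: x^-=[-2.9588, -0.5780]  P^-=[0.8593 -0.2239; -0.2239 0.7450]  S=[1.3931 -0.6088; -0.6088 1.1215]  K=[0.6874 0.0586; -0.0093 0.6892]  nu=[3.4270, 3.3442]  x^+=[-0.4070, 1.6951]  P^+=[0.2462 0.0278; 0.0278 0.2044]
step 2: x^-=[-0.8457, 1.7216]  P^-=[0.5153 -0.0596; -0.0596 0.2610]  S=[0.9191 -0.2504; -0.2504 0.5804]  K=[0.5831 0.0158; -0.0200 0.4564]  nu=[2.6177, -0.9884]  x^+=[0.6651, 1.2182]  P^+=[0.2073 0.0135; 0.0135 0.1351]

innov = [2.6177, -0.9884]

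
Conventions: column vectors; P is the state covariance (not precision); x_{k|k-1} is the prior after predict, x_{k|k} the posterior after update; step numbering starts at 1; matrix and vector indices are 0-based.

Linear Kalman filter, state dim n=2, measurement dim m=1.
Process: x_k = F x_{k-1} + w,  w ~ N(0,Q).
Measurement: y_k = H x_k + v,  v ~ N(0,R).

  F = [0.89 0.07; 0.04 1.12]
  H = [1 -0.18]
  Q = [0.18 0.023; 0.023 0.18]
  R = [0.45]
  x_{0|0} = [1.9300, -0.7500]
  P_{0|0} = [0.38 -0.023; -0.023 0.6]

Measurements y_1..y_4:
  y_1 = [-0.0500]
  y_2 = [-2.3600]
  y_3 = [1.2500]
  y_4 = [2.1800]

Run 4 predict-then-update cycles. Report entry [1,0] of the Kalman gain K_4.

K[1,0] = 0.0900

step 1: x^-=[1.6652, -0.7628]  P^-=[0.4811 0.0606; 0.0606 0.9312]  S=[0.9394]  K=[0.5005; -0.1139]  nu=[-1.8525]  x^+=[0.7381, -0.5517]  P^+=[0.2458 0.1141; 0.1141 0.9190]
step 2: x^-=[0.6183, -0.5884]  P^-=[0.3934 0.2179; 0.2179 1.3434]  S=[0.8085]  K=[0.4381; -0.0296]  nu=[-3.0842]  x^+=[-0.7328, -0.4972]  P^+=[0.2382 0.2284; 0.2284 1.3427]
step 3: x^-=[-0.6870, -0.5862]  P^-=[0.4037 0.3650; 0.3650 1.8851]  S=[0.7834]  K=[0.4315; 0.0328]  nu=[1.8315]  x^+=[0.1033, -0.5261]  P^+=[0.2579 0.3539; 0.3539 1.8843]
step 4: x^-=[0.0551, -0.5851]  P^-=[0.4376 0.5337; 0.5337 2.5758]  S=[0.7789]  K=[0.4385; 0.0900]  nu=[2.0196]  x^+=[0.9406, -0.4034]  P^+=[0.2878 0.5030; 0.5030 2.5695]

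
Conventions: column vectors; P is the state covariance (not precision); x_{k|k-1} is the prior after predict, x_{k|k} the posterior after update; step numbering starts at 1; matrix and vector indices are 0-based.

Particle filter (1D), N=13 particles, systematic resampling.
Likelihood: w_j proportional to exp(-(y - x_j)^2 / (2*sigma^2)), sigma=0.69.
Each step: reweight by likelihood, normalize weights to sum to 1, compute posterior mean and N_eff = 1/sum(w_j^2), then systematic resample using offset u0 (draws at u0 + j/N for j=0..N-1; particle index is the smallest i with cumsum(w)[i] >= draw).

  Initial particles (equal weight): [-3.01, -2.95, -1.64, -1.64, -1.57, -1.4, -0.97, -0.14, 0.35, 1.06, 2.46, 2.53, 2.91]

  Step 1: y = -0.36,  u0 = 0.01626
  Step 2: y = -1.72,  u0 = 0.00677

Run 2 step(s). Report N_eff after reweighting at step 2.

step 1: w=[0.0002, 0.0003, 0.0554, 0.0554, 0.0665, 0.0994, 0.2093, 0.2941, 0.1822, 0.0372, 0.0001, 0.0000, 0.0000]  mean=-0.5671  Neff=5.3966  idx=[2, 3, 4, 5, 6, 6, 6, 7, 7, 7, 8, 8, 8]
step 2: w=[0.1720, 0.1720, 0.1691, 0.1555, 0.0959, 0.0959, 0.0959, 0.0126, 0.0126, 0.0126, 0.0019, 0.0019, 0.0019]  mean=-1.3299  Neff=7.1395  idx=[0, 0, 0, 1, 1, 2, 2, 3, 3, 4, 5, 5, 6]

N_eff = 7.1395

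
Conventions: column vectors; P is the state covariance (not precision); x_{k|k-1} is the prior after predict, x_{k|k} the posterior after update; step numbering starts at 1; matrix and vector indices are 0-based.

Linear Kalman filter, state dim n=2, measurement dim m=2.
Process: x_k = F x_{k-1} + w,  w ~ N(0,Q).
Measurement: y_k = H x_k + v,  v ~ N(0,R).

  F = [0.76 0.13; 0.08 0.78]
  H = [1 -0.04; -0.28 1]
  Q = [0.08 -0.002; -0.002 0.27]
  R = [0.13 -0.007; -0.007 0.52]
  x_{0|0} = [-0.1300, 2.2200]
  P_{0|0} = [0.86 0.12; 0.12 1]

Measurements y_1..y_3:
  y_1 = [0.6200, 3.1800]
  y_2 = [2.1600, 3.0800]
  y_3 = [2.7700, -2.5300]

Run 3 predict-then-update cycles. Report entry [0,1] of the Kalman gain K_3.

K[0,1] = 0.0172

step 1: x^-=[0.1898, 1.7212]  P^-=[0.6173 0.2241; 0.2241 0.8989]  S=[0.7309 0.0108; 0.0108 1.3418]  K=[0.8320 0.0315; 0.2482 0.6212]  nu=[0.4990, 1.5119]  x^+=[0.6526, 2.7842]  P^+=[0.1096 0.0412; 0.0412 0.3328]
step 2: x^-=[0.8579, 2.2239]  P^-=[0.1571 0.0633; 0.0633 0.4783]  S=[0.2828 -0.0061; -0.0061 0.9752]  K=[0.5470 0.0232; 0.1664 0.4734]  nu=[1.3910, 1.0963]  x^+=[1.6443, 2.9743]  P^+=[0.0721 0.0284; 0.0284 0.2529]
step 3: x^-=[1.6363, 2.4515]  P^-=[0.1315 0.0452; 0.0452 0.4279]  S=[0.2586 -0.0153; -0.0153 0.9329]  K=[0.5026 0.0172; 0.1349 0.4473]  nu=[1.2317, -4.5233]  x^+=[2.1778, 0.5943]  P^+=[0.0662 0.0239; 0.0239 0.2384]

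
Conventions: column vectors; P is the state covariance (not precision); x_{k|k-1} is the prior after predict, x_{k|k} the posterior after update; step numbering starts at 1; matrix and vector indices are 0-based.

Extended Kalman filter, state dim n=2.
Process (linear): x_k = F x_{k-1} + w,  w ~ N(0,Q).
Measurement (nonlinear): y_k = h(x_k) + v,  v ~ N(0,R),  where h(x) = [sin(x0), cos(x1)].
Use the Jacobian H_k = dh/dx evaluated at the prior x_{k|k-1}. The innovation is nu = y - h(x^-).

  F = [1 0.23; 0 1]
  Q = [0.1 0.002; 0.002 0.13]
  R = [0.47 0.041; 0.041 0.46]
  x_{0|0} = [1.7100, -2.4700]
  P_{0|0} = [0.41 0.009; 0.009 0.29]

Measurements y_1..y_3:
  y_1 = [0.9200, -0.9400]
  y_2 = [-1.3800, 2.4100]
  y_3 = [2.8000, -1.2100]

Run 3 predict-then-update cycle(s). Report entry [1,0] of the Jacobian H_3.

step 1: x^-=[1.1419, -2.4700]  P^-=[0.5295 0.0777; 0.0777 0.4200]  H_jac=[0.4159 0.0000; 0.0000 0.6222]  S=[0.5616 0.0611; 0.0611 0.6226]  K=[0.3878 0.0396; 0.0120 0.4186]  nu=[0.0106, -0.1572]  x^+=[1.1398, -2.5357]  P^+=[0.4422 0.0548; 0.0548 0.3102]
step 2: x^-=[0.5566, -2.5357]  P^-=[0.5838 0.1282; 0.1282 0.4402]  H_jac=[0.8491 0.0000; 0.0000 0.5695]  S=[0.8909 0.1030; 0.1030 0.6028]  K=[0.5533 0.0266; 0.0756 0.4030]  nu=[-1.9083, 3.2320]  x^+=[-0.4135, -1.3773]  P^+=[0.3076 0.0613; 0.0613 0.3310]
step 3: x^-=[-0.7303, -1.3773]  P^-=[0.4533 0.1394; 0.1394 0.4610]  H_jac=[0.7450 0.0000; 0.0000 0.9813]  S=[0.7216 0.1429; 0.1429 0.9039]  K=[0.4522 0.0799; 0.0463 0.4931]  nu=[3.4671, -1.4023]  x^+=[0.7255, -1.9084]  P^+=[0.2897 0.0563; 0.0563 0.2331]

H_jac[1,0] = 0.0000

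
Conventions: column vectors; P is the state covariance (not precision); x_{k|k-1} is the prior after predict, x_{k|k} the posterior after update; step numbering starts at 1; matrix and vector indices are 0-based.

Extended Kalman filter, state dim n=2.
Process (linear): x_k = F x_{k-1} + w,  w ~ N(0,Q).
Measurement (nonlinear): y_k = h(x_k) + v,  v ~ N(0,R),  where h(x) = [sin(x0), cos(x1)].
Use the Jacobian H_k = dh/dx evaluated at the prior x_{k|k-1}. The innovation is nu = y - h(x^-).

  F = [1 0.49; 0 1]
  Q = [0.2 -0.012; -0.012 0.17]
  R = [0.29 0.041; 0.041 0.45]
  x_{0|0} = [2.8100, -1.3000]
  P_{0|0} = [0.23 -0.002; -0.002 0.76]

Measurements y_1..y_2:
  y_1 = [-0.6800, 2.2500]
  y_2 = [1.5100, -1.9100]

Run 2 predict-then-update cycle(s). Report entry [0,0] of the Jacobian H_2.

H_jac[0,0] = -0.8590

step 1: x^-=[2.1730, -1.3000]  P^-=[0.6105 0.3584; 0.3584 0.9300]  H_jac=[-0.5665 0.0000; 0.0000 0.9636]  S=[0.4859 -0.1546; -0.1546 1.3135]  K=[-0.6525 0.1861; -0.2085 0.6577]  nu=[-1.5041, 1.9825]  x^+=[3.5234, 0.3175]  P^+=[0.3206 0.0592; 0.0592 0.2983]
step 2: x^-=[3.6790, 0.3175]  P^-=[0.6502 0.1933; 0.1933 0.4683]  H_jac=[-0.8590 0.0000; 0.0000 -0.3122]  S=[0.7698 0.0929; 0.0929 0.4957]  K=[-0.7273 0.0145; -0.1843 -0.2605]  nu=[2.0219, -2.8600]  x^+=[2.1671, 0.6898]  P^+=[0.2448 0.0747; 0.0747 0.3996]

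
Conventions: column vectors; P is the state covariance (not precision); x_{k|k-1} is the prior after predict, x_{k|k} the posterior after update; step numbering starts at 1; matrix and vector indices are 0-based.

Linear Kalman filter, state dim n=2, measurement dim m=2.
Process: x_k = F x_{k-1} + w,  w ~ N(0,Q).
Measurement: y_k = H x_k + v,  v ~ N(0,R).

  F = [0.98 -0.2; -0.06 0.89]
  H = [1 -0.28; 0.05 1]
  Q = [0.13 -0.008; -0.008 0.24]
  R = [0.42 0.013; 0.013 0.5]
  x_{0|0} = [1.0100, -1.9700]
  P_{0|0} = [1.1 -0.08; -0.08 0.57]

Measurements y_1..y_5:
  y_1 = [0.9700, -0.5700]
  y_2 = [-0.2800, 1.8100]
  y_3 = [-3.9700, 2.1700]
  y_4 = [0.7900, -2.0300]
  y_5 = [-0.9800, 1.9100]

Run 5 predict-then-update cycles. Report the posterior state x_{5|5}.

step 1: x^-=[1.3838, -1.8139]  P^-=[1.2406 -0.2449; -0.2449 0.7040]  S=[1.8529 -0.3635; -0.3635 1.1826]  K=[0.7196 0.0666; -0.1317 0.5444]  nu=[-0.9217, 1.1747]  x^+=[0.7988, -1.0529]  P^+=[0.3107 0.0271; 0.0271 0.2692]
step 2: x^-=[0.9934, -0.9850]  P^-=[0.4285 -0.0502; -0.0502 0.4514]  S=[0.9120 -0.1415; -0.1415 0.9475]  K=[0.4920 0.0431; -0.1230 0.4554]  nu=[-1.5492, 2.7454]  x^+=[0.3495, 0.4558]  P^+=[0.2120 0.0173; 0.0173 0.2253]
step 3: x^-=[0.2514, 0.3847]  P^-=[0.3359 -0.0452; -0.0452 0.4173]  S=[0.8139 -0.1317; -0.1317 0.9136]  K=[0.4333 0.0313; -0.1287 0.4358]  nu=[-4.1137, 1.7727]  x^+=[-1.4754, 1.6864]  P^+=[0.1857 0.0120; 0.0120 0.2156]
step 4: x^-=[-1.7832, 1.5895]  P^-=[0.3123 -0.0467; -0.0467 0.4102]  S=[0.7906 -0.1323; -0.1323 0.9063]  K=[0.4160 0.0264; -0.1323 0.4307]  nu=[3.0183, -3.5303]  x^+=[-0.6210, -0.3303]  P^+=[0.1778 0.0097; 0.0097 0.2131]
step 5: x^-=[-0.5425, -0.2567]  P^-=[0.3054 -0.0478; -0.0478 0.4084]  S=[0.7842 -0.1332; -0.1332 0.9044]  K=[0.4107 0.0245; -0.1339 0.4292]  nu=[-0.5094, 2.1938]  x^+=[-0.6979, 0.7532]  P^+=[0.1753 0.0088; 0.0088 0.2124]

x_post = [-0.6979, 0.7532]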